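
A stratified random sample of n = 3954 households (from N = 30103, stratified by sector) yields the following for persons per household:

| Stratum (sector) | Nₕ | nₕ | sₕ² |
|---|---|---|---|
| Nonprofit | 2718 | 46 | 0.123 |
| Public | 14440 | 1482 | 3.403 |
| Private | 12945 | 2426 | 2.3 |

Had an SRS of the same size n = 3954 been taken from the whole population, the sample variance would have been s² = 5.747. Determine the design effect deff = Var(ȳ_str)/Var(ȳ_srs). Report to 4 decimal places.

0.5053

Var(ȳ_str) = Σ Wₕ²(1−fₕ)sₕ²/nₕ with Wₕ = Nₕ/30103:
  Nonprofit: (2718/30103)²·(1−46/2718)·0.123/46 = 2.1429578 × 10^-5
  Public: (14440/30103)²·(1−1482/14440)·3.403/1482 = 4.741321 × 10^-4
  Private: (12945/30103)²·(1−2426/12945)·2.3/2426 = 1.4246035 × 10^-4
  → Var(ȳ_str) = 6.3802203 × 10^-4.
Var(ȳ_srs) = (1 − 3954/30103)·5.747/3954 = 0.0012625536.
deff = (6.3802203 × 10^-4) / 0.0012625536 = 0.5053.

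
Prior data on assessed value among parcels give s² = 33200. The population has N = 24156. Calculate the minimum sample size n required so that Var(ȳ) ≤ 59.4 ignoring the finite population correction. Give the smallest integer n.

Without fpc, n₀ = s²/D = 33200/59.4 = 558.9226.
Rounding up, n = 559.

559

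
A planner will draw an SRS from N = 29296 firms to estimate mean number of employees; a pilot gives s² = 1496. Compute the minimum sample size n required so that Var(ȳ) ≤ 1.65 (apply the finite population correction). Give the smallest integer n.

Without fpc, n₀ = s²/D = 1496/1.65 = 906.6667.
With fpc, (1 − n/N)·s²/n ≤ D requires n ≥ n₀/(1 + n₀/N) = 906.6667/(1 + 906.6667/29296) = 879.4491.
Rounding up, n = 880.

880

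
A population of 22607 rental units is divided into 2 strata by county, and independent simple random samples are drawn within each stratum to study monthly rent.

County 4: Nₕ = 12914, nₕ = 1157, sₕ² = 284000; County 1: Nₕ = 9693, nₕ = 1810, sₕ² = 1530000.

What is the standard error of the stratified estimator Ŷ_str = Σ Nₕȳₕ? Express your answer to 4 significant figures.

319200

Var(Ŷ_str) = Σₕ Nₕ²(1 − fₕ)sₕ²/nₕ.
County 4: 12914²·(1 − 1157/12914)·284000/1157 = 3.7268532 × 10^10.
County 1: 9693²·(1 − 1810/9693)·1530000/1810 = 6.45896 × 10^10.
Sum = 1.0185813 × 10^11.
SE = √(1.0185813 × 10^11) = 319200.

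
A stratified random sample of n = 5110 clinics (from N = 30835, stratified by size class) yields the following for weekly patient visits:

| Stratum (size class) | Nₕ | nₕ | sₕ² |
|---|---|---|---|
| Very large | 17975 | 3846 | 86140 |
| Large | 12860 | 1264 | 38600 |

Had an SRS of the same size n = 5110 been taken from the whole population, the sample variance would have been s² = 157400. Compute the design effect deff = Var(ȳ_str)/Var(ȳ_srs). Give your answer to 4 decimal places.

0.4192

Var(ȳ_str) = Σ Wₕ²(1−fₕ)sₕ²/nₕ with Wₕ = Nₕ/30835:
  Very large: (17975/30835)²·(1−3846/17975)·86140/3846 = 5.982573
  Large: (12860/30835)²·(1−1264/12860)·38600/1264 = 4.7896249
  → Var(ȳ_str) = 10.772198.
Var(ȳ_srs) = (1 − 5110/30835)·157400/5110 = 25.697759.
deff = 10.772198 / 25.697759 = 0.4192.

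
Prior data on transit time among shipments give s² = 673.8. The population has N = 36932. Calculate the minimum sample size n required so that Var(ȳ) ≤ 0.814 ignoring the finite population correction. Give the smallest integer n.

Without fpc, n₀ = s²/D = 673.8/0.814 = 827.7641.
Rounding up, n = 828.

828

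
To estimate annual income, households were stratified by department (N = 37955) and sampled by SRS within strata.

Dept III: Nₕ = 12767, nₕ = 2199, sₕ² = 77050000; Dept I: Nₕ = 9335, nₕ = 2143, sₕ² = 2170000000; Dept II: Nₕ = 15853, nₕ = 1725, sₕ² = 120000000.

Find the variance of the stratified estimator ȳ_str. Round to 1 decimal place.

61288.6

Var(ȳ_str) = Σₕ Wₕ²(1 − fₕ)sₕ²/nₕ with Wₕ = Nₕ/N, N = 37955.
Dept III: Wₕ = 0.33637202; term = 0.33637202²·(1 − 0.17224093)·77050000/2199 = 3281.6411.
Dept I: Wₕ = 0.24594915; term = 0.24594915²·(1 − 0.22956615)·2170000000/2143 = 47191.477.
Dept II: Wₕ = 0.41767883; term = 0.41767883²·(1 − 0.10881221)·120000000/1725 = 10815.493.
Sum = 61288.611.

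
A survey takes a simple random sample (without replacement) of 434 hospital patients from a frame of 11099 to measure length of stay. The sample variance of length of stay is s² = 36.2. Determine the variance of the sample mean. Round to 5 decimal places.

0.08015

Under SRS without replacement, Var(ȳ) = (1 − f)·s²/n with f = n/N = 434/11099 = 0.03910262.
Var(ȳ) = (1 − 0.03910262)·36.2/434 = 0.96089738·0.083410138 = 0.080148583.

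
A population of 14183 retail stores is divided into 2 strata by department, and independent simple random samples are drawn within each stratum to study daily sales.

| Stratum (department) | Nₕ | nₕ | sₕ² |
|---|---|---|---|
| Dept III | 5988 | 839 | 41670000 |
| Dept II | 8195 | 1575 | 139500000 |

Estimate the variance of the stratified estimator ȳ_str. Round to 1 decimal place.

Var(ȳ_str) = Σₕ Wₕ²(1 − fₕ)sₕ²/nₕ with Wₕ = Nₕ/N, N = 14183.
Dept III: Wₕ = 0.42219559; term = 0.42219559²·(1 − 0.14011356)·41670000/839 = 7612.5475.
Dept II: Wₕ = 0.57780441; term = 0.57780441²·(1 − 0.19219036)·139500000/1575 = 23887.153.
Sum = 31499.701.

31499.7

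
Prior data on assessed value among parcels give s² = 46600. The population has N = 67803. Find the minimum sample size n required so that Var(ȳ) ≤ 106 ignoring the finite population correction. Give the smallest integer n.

Without fpc, n₀ = s²/D = 46600/106 = 439.6226.
Rounding up, n = 440.

440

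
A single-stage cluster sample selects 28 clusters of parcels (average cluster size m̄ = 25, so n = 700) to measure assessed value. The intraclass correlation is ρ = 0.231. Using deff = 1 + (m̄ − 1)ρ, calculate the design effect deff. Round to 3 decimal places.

6.544

deff = 1 + (25 − 1)·0.231 = 1 + 5.544 = 6.544.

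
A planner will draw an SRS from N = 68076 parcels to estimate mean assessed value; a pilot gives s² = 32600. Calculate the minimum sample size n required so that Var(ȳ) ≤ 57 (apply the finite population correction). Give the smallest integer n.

568

Without fpc, n₀ = s²/D = 32600/57 = 571.9298.
With fpc, (1 − n/N)·s²/n ≤ D requires n ≥ n₀/(1 + n₀/N) = 571.9298/(1 + 571.9298/68076) = 567.1649.
Rounding up, n = 568.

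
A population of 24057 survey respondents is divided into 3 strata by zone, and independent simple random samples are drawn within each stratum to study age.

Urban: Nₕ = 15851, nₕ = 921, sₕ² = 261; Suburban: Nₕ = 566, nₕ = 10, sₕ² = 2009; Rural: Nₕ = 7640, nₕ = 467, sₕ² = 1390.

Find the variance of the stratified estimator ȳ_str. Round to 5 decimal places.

0.50697

Var(ȳ_str) = Σₕ Wₕ²(1 − fₕ)sₕ²/nₕ with Wₕ = Nₕ/N, N = 24057.
Urban: Wₕ = 0.65889346; term = 0.65889346²·(1 − 0.05810359)·261/921 = 0.11588158.
Suburban: Wₕ = 0.02352746; term = 0.02352746²·(1 − 0.01766784)·2009/10 = 0.10924164.
Rural: Wₕ = 0.31757908; term = 0.31757908²·(1 − 0.06112565)·1390/467 = 0.28184425.
Sum = 0.50696747.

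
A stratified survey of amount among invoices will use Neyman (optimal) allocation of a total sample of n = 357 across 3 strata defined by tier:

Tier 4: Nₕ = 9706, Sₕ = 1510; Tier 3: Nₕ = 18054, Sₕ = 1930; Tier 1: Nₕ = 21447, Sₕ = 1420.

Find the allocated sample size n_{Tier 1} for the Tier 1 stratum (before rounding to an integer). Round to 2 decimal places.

135.98

Neyman allocation: nₕ = n·NₕSₕ / Σⱼ NⱼSⱼ.
Σ NⱼSⱼ = 9706·1510 + 18054·1930 + 21447·1420 = 7.995502 × 10^7.
n_{Tier 1} = 357·21447·1420 / (7.995502 × 10^7) = 135.98.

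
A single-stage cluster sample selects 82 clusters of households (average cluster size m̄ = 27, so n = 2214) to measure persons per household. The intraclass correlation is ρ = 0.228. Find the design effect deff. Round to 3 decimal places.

deff = 1 + (27 − 1)·0.228 = 1 + 5.928 = 6.928.

6.928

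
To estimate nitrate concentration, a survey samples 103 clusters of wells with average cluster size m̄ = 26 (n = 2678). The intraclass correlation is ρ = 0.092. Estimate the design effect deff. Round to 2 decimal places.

deff = 1 + (26 − 1)·0.092 = 1 + 2.3 = 3.3.

3.30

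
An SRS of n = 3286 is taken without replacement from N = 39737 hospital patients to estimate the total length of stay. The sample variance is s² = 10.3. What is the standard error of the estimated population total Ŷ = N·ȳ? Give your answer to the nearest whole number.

Var(Ŷ) = N²·Var(ȳ) = N²·(1 − n/N)·s²/n.
f = 3286/39737 = 0.08269371; Var(ȳ) = 0.91730629·10.3/3286 = 0.0028753058.
Var(Ŷ) = 39737² · 0.0028753058 = 4.5401917 × 10^6.
SE(Ŷ) = √(4.5401917 × 10^6) = 2131.

2131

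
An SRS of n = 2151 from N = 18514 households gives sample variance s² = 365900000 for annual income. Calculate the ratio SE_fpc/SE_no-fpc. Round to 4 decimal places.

f = n/N = 2151/18514 = 0.11618235.
SE_no-fpc = √(s²/n) = 412.44021; SE_fpc = √((1−f)s²/n) = 387.74154.
Ratio = √(1−f) = 0.94011576.

0.9401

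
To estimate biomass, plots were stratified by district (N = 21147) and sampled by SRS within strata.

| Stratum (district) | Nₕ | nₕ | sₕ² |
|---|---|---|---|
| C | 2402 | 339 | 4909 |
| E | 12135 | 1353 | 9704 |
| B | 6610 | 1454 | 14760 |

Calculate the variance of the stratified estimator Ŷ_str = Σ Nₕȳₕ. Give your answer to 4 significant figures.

1.356 × 10^9

Var(Ŷ_str) = Σₕ Nₕ²(1 − fₕ)sₕ²/nₕ.
C: 2402²·(1 − 339/2402)·4909/339 = 7.1757213 × 10^7.
E: 12135²·(1 − 1353/12135)·9704/1353 = 9.3840886 × 10^8.
B: 6610²·(1 − 1454/6610)·14760/1454 = 3.4596831 × 10^8.
Sum = 1.3561344 × 10^9.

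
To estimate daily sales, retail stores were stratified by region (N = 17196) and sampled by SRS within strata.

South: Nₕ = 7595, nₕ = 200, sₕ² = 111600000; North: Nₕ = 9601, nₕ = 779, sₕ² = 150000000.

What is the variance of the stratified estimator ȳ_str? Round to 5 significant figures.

Var(ȳ_str) = Σₕ Wₕ²(1 − fₕ)sₕ²/nₕ with Wₕ = Nₕ/N, N = 17196.
South: Wₕ = 0.44167248; term = 0.44167248²·(1 − 0.02633311)·111600000/200 = 105985.21.
North: Wₕ = 0.55832752; term = 0.55832752²·(1 − 0.08113738)·150000000/779 = 55154.69.
Sum = 161139.9.

161140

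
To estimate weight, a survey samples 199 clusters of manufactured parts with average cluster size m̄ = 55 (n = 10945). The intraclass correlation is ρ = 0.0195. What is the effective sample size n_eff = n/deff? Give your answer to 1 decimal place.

deff = 1 + (55 − 1)·0.0195 = 1 + 1.053 = 2.053.
n_eff = 10945 / 2.053 = 5331.2.

5331.2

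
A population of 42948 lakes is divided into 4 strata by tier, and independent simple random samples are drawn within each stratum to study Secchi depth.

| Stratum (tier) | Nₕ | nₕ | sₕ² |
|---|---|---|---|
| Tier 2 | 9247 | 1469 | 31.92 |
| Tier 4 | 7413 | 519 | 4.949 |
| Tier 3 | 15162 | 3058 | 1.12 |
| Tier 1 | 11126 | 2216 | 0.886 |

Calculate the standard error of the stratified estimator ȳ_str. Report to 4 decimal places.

Var(ȳ_str) = Σₕ Wₕ²(1 − fₕ)sₕ²/nₕ with Wₕ = Nₕ/N, N = 42948.
Tier 2: Wₕ = 0.21530688; term = 0.21530688²·(1 − 0.15886233)·31.92/1469 = 8.4727422 × 10^-4.
Tier 4: Wₕ = 0.17260408; term = 0.17260408²·(1 − 0.07001214)·4.949/519 = 2.6419798 × 10^-4.
Tier 3: Wₕ = 0.35303157; term = 0.35303157²·(1 − 0.20168843)·1.12/3058 = 3.6440142 × 10^-5.
Tier 1: Wₕ = 0.25905746; term = 0.25905746²·(1 − 0.19917311)·0.886/2216 = 2.1487943 × 10^-5.
Sum = 0.0011694003.
SE = √(0.0011694003) = 0.0342.

0.0342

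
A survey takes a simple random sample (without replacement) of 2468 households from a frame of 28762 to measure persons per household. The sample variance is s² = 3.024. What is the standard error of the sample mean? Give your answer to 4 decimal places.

0.0335

Under SRS without replacement, Var(ȳ) = (1 − f)·s²/n with f = n/N = 2468/28762 = 0.08580766.
Var(ȳ) = (1 − 0.08580766)·3.024/2468 = 0.91419234·0.0012252836 = 0.0011201449.
SE(ȳ) = √(0.0011201449) = 0.0335.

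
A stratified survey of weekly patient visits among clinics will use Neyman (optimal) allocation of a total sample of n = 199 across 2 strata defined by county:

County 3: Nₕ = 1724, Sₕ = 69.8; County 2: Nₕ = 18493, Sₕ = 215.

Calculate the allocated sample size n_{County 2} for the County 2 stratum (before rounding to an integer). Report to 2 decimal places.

Neyman allocation: nₕ = n·NₕSₕ / Σⱼ NⱼSⱼ.
Σ NⱼSⱼ = 1724·69.8 + 18493·215 = 4.0963302 × 10^6.
n_{County 2} = 199·18493·215 / (4.0963302 × 10^6) = 193.15.

193.15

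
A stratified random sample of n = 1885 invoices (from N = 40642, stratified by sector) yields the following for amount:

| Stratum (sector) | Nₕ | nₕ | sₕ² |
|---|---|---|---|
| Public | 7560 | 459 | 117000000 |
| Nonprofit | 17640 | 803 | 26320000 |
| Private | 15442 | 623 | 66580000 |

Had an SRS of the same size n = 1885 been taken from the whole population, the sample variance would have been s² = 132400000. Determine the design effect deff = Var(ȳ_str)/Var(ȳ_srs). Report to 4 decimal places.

Var(ȳ_str) = Σ Wₕ²(1−fₕ)sₕ²/nₕ with Wₕ = Nₕ/40642:
  Public: (7560/40642)²·(1−459/7560)·117000000/459 = 8284.4626
  Nonprofit: (17640/40642)²·(1−803/17640)·26320000/803 = 5893.6384
  Private: (15442/40642)²·(1−623/15442)·66580000/623 = 14805.669
  → Var(ȳ_str) = 28983.77.
Var(ȳ_srs) = (1 − 1885/40642)·132400000/1885 = 66981.013.
deff = 28983.77 / 66981.013 = 0.4327.

0.4327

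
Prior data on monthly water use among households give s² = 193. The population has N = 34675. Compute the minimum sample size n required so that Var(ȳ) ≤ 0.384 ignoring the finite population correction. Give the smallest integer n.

503

Without fpc, n₀ = s²/D = 193/0.384 = 502.6042.
Rounding up, n = 503.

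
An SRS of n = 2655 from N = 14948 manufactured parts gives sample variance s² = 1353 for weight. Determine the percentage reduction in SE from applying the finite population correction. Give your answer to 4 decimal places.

9.3146

f = n/N = 2655/14948 = 0.17761573.
SE_no-fpc = √(s²/n) = 0.7138659; SE_fpc = √((1−f)s²/n) = 0.64737218.
Ratio = √(1−f) = 0.90685405. Reduction = 100·(1 − 0.90685405) = 9.3146%.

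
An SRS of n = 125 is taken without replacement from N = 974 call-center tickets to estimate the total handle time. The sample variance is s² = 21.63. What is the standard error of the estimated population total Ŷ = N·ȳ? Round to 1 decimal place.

378.3

Var(Ŷ) = N²·Var(ȳ) = N²·(1 − n/N)·s²/n.
f = 125/974 = 0.12833676; Var(ȳ) = 0.87166324·21.63/125 = 0.15083261.
Var(Ŷ) = 974² · 0.15083261 = 143091.28.
SE(Ŷ) = √(143091.28) = 378.3.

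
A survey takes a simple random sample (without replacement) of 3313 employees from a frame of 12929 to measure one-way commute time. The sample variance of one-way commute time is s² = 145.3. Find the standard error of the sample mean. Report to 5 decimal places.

Under SRS without replacement, Var(ȳ) = (1 − f)·s²/n with f = n/N = 3313/12929 = 0.25624565.
Var(ȳ) = (1 − 0.25624565)·145.3/3313 = 0.74375435·0.043857531 = 0.032619229.
SE(ȳ) = √(0.032619229) = 0.18061.

0.18061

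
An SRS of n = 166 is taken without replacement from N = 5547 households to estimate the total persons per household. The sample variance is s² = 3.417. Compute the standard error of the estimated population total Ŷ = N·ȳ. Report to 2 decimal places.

783.84

Var(Ŷ) = N²·Var(ȳ) = N²·(1 − n/N)·s²/n.
f = 166/5547 = 0.02992609; Var(ȳ) = 0.97007391·3.417/166 = 0.019968329.
Var(Ŷ) = 5547² · 0.019968329 = 614409.69.
SE(Ŷ) = √(614409.69) = 783.84.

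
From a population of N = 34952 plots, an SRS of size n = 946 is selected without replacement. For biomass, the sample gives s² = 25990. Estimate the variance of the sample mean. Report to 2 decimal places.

Under SRS without replacement, Var(ȳ) = (1 − f)·s²/n with f = n/N = 946/34952 = 0.02706569.
Var(ȳ) = (1 − 0.02706569)·25990/946 = 0.97293431·27.473573 = 26.729982.

26.73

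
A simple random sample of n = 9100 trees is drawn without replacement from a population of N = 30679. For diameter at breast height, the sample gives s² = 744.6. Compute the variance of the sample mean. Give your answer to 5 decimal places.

Under SRS without replacement, Var(ȳ) = (1 − f)·s²/n with f = n/N = 9100/30679 = 0.29661984.
Var(ȳ) = (1 − 0.29661984)·744.6/9100 = 0.70338016·0.081824176 = 0.057553502.

0.05755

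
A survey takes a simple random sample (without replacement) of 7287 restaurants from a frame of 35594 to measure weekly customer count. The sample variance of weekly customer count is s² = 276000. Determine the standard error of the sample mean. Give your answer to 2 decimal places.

Under SRS without replacement, Var(ȳ) = (1 − f)·s²/n with f = n/N = 7287/35594 = 0.20472552.
Var(ȳ) = (1 − 0.20472552)·276000/7287 = 0.79527448·37.875669 = 30.121553.
SE(ȳ) = √(30.121553) = 5.49.

5.49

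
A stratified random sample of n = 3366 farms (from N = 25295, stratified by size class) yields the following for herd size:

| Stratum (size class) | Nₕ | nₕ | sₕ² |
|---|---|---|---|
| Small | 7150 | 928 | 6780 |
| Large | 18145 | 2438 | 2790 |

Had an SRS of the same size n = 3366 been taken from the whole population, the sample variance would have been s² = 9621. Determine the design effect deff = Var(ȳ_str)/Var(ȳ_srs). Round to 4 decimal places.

0.4107

Var(ȳ_str) = Σ Wₕ²(1−fₕ)sₕ²/nₕ with Wₕ = Nₕ/25295:
  Small: (7150/25295)²·(1−928/7150)·6780/928 = 0.50798209
  Large: (18145/25295)²·(1−2438/18145)·2790/2438 = 0.50974309
  → Var(ȳ_str) = 1.0177252.
Var(ȳ_srs) = (1 − 3366/25295)·9621/3366 = 2.4779369.
deff = 1.0177252 / 2.4779369 = 0.4107.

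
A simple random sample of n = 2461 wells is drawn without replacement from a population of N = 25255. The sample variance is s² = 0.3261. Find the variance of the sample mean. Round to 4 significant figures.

1.196 × 10^-4

Under SRS without replacement, Var(ȳ) = (1 − f)·s²/n with f = n/N = 2461/25255 = 0.09744605.
Var(ȳ) = (1 − 0.09744605)·0.3261/2461 = 0.90255395·1.3250711 × 10^-4 = 1.1959482 × 10^-4.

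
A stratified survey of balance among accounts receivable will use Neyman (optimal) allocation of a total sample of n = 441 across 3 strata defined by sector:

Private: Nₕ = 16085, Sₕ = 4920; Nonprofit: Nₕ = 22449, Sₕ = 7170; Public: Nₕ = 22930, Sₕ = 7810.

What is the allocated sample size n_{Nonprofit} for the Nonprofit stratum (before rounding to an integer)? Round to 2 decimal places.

169.34

Neyman allocation: nₕ = n·NₕSₕ / Σⱼ NⱼSⱼ.
Σ NⱼSⱼ = 16085·4920 + 22449·7170 + 22930·7810 = 4.1918083 × 10^8.
n_{Nonprofit} = 441·22449·7170 / (4.1918083 × 10^8) = 169.34.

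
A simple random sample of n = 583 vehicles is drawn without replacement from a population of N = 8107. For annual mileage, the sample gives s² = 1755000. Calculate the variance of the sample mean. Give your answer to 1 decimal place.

2793.8

Under SRS without replacement, Var(ȳ) = (1 − f)·s²/n with f = n/N = 583/8107 = 0.07191316.
Var(ȳ) = (1 − 0.07191316)·1755000/583 = 0.92808684·3010.2916 = 2793.812.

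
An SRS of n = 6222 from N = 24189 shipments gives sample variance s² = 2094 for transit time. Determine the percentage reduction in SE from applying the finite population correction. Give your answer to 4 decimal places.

13.8156

f = n/N = 6222/24189 = 0.25722436.
SE_no-fpc = √(s²/n) = 0.58012734; SE_fpc = √((1−f)s²/n) = 0.49997946.
Ratio = √(1−f) = 0.86184433. Reduction = 100·(1 − 0.86184433) = 13.8156%.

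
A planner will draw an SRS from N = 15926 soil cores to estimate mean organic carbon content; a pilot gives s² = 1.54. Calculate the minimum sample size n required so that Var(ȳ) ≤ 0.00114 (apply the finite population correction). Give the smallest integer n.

1246

Without fpc, n₀ = s²/D = 1.54/0.00114 = 1350.8772.
With fpc, (1 − n/N)·s²/n ≤ D requires n ≥ n₀/(1 + n₀/N) = 1350.8772/(1 + 1350.8772/15926) = 1245.2523.
Rounding up, n = 1246.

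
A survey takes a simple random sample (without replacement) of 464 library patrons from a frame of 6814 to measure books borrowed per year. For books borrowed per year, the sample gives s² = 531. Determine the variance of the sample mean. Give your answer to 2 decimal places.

1.07

Under SRS without replacement, Var(ȳ) = (1 − f)·s²/n with f = n/N = 464/6814 = 0.06809510.
Var(ȳ) = (1 − 0.06809510)·531/464 = 0.93190490·1.1443966 = 1.0664688.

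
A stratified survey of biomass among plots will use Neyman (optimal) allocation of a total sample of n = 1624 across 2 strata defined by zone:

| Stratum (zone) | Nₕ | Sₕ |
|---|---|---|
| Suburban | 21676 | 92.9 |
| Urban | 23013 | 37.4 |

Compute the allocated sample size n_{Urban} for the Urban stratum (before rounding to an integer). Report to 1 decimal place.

Neyman allocation: nₕ = n·NₕSₕ / Σⱼ NⱼSⱼ.
Σ NⱼSⱼ = 21676·92.9 + 23013·37.4 = 2.8743866 × 10^6.
n_{Urban} = 1624·23013·37.4 / (2.8743866 × 10^6) = 486.3.

486.3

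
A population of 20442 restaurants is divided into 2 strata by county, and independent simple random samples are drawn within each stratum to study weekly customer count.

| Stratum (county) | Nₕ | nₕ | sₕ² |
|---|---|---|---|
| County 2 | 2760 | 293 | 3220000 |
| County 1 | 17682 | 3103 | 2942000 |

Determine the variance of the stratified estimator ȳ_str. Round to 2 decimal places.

Var(ȳ_str) = Σₕ Wₕ²(1 − fₕ)sₕ²/nₕ with Wₕ = Nₕ/N, N = 20442.
County 2: Wₕ = 0.13501614; term = 0.13501614²·(1 − 0.10615942)·3220000/293 = 179.06871.
County 1: Wₕ = 0.86498386; term = 0.86498386²·(1 − 0.17548920)·2942000/3103 = 584.88872.
Sum = 763.95743.

763.96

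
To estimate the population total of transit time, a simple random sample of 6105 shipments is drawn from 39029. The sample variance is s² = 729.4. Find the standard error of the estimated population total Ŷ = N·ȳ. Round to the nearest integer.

Var(Ŷ) = N²·Var(ȳ) = N²·(1 − n/N)·s²/n.
f = 6105/39029 = 0.15642215; Var(ȳ) = 0.84357785·729.4/6105 = 0.10078717.
Var(Ŷ) = 39029² · 0.10078717 = 1.5352535 × 10^8.
SE(Ŷ) = √(1.5352535 × 10^8) = 12391.

12391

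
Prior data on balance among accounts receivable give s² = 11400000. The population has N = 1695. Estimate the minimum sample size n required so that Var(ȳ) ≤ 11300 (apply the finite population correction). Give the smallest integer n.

633

Without fpc, n₀ = s²/D = 11400000/11300 = 1008.8496.
With fpc, (1 − n/N)·s²/n ≤ D requires n ≥ n₀/(1 + n₀/N) = 1008.8496/(1 + 1008.8496/1695) = 632.4317.
Rounding up, n = 633.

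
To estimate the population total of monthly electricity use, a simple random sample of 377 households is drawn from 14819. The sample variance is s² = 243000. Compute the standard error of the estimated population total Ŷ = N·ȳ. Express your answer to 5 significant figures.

371410

Var(Ŷ) = N²·Var(ȳ) = N²·(1 − n/N)·s²/n.
f = 377/14819 = 0.02544031; Var(ȳ) = 0.97455969·243000/377 = 628.16447.
Var(Ŷ) = 14819² · 628.16447 = 1.3794665 × 10^11.
SE(Ŷ) = √(1.3794665 × 10^11) = 371410.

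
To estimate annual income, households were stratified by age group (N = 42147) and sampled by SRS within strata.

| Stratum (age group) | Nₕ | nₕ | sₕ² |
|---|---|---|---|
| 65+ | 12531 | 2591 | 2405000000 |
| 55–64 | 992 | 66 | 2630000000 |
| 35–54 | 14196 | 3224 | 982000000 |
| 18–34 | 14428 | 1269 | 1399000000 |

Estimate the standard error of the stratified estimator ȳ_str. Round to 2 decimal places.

Var(ȳ_str) = Σₕ Wₕ²(1 − fₕ)sₕ²/nₕ with Wₕ = Nₕ/N, N = 42147.
65+: Wₕ = 0.29731653; term = 0.29731653²·(1 − 0.20676722)·2405000000/2591 = 65085.83.
55–64: Wₕ = 0.02353667; term = 0.02353667²·(1 − 0.06653226)·2630000000/66 = 20606.353.
35–54: Wₕ = 0.33682113; term = 0.33682113²·(1 − 0.22710623)·982000000/3224 = 26707.603.
18–34: Wₕ = 0.34232567; term = 0.34232567²·(1 − 0.08795398)·1399000000/1269 = 117828.89.
Sum = 230228.68.
SE = √(230228.68) = 479.82.

479.82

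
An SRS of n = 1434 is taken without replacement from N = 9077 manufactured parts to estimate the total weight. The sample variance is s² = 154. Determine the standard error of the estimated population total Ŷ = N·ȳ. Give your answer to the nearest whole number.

Var(Ŷ) = N²·Var(ȳ) = N²·(1 − n/N)·s²/n.
f = 1434/9077 = 0.15798171; Var(ȳ) = 0.84201829·154/1434 = 0.090425953.
Var(Ŷ) = 9077² · 0.090425953 = 7.4503687 × 10^6.
SE(Ŷ) = √(7.4503687 × 10^6) = 2730.

2730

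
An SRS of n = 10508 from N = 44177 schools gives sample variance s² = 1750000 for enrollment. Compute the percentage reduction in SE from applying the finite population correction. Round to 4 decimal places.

12.6994

f = n/N = 10508/44177 = 0.23786133.
SE_no-fpc = √(s²/n) = 12.905029; SE_fpc = √((1−f)s²/n) = 11.266162.
Ratio = √(1−f) = 0.87300554. Reduction = 100·(1 − 0.87300554) = 12.6994%.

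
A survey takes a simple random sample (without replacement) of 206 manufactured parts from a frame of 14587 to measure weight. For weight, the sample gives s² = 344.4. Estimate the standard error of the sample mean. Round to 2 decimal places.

1.28

Under SRS without replacement, Var(ȳ) = (1 − f)·s²/n with f = n/N = 206/14587 = 0.01412216.
Var(ȳ) = (1 − 0.01412216)·344.4/206 = 0.98587784·1.6718447 = 1.6482346.
SE(ȳ) = √(1.6482346) = 1.28.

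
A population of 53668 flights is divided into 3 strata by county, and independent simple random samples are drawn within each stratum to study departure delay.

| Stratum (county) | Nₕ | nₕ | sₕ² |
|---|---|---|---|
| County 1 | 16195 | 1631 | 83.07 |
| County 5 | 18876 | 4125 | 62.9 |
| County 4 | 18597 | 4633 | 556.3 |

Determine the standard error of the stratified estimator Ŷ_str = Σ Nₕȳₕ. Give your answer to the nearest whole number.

Var(Ŷ_str) = Σₕ Nₕ²(1 − fₕ)sₕ²/nₕ.
County 1: 16195²·(1 − 1631/16195)·83.07/1631 = 1.2013011 × 10^7.
County 5: 18876²·(1 − 4125/18876)·62.9/4125 = 4.2457862 × 10^6.
County 4: 18597²·(1 − 4633/18597)·556.3/4633 = 3.1181679 × 10^7.
Sum = 4.7440476 × 10^7.
SE = √(4.7440476 × 10^7) = 6888.

6888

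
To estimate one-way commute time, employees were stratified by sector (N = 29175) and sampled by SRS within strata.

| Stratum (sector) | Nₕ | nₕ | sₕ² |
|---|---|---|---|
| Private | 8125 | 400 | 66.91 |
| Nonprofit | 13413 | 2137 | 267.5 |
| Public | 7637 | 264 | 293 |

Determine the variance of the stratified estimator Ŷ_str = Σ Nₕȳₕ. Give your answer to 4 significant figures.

9.192 × 10^7

Var(Ŷ_str) = Σₕ Nₕ²(1 − fₕ)sₕ²/nₕ.
Private: 8125²·(1 − 400/8125)·66.91/400 = 1.049912 × 10^7.
Nonprofit: 13413²·(1 − 2137/13413)·267.5/2137 = 1.8932164 × 10^7.
Public: 7637²·(1 − 264/7637)·293/264 = 6.2492906 × 10^7.
Sum = 9.192419 × 10^7.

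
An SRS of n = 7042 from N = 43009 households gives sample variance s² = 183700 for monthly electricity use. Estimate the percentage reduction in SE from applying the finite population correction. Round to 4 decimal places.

f = n/N = 7042/43009 = 0.16373317.
SE_no-fpc = √(s²/n) = 5.1074787; SE_fpc = √((1−f)s²/n) = 4.6706681.
Ratio = √(1−f) = 0.91447626. Reduction = 100·(1 − 0.91447626) = 8.5524%.

8.5524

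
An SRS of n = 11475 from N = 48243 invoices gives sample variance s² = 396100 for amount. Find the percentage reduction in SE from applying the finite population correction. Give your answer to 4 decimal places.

f = n/N = 11475/48243 = 0.23785834.
SE_no-fpc = √(s²/n) = 5.8752463; SE_fpc = √((1−f)s²/n) = 5.1291326.
Ratio = √(1−f) = 0.87300725. Reduction = 100·(1 − 0.87300725) = 12.6993%.

12.6993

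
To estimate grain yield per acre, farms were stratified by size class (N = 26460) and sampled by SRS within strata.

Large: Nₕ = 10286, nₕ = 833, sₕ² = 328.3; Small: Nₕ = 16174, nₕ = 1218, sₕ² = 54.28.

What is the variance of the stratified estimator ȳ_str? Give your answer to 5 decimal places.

Var(ȳ_str) = Σₕ Wₕ²(1 − fₕ)sₕ²/nₕ with Wₕ = Nₕ/N, N = 26460.
Large: Wₕ = 0.38873772; term = 0.38873772²·(1 − 0.08098386)·328.3/833 = 0.054734654.
Small: Wₕ = 0.61126228; term = 0.61126228²·(1 − 0.07530605)·54.28/1218 = 0.015397342.
Sum = 0.070131996.

0.07013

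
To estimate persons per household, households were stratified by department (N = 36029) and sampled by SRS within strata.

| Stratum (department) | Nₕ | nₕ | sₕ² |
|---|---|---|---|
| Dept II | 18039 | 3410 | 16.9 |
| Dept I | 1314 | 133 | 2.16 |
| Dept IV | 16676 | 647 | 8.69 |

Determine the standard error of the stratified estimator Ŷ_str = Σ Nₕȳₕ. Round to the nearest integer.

2219

Var(Ŷ_str) = Σₕ Nₕ²(1 − fₕ)sₕ²/nₕ.
Dept II: 18039²·(1 − 3410/18039)·16.9/3410 = 1.3078545 × 10^6.
Dept I: 1314²·(1 − 133/1314)·2.16/133 = 25202.718.
Dept IV: 16676²·(1 − 647/16676)·8.69/647 = 3.5901601 × 10^6.
Sum = 4.9232173 × 10^6.
SE = √(4.9232173 × 10^6) = 2219.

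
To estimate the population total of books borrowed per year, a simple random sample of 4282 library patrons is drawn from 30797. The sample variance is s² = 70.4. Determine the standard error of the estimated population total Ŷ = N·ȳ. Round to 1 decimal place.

3664.1

Var(Ŷ) = N²·Var(ȳ) = N²·(1 − n/N)·s²/n.
f = 4282/30797 = 0.13903952; Var(ȳ) = 0.86096048·70.4/4282 = 0.014154979.
Var(Ŷ) = 30797² · 0.014154979 = 1.3425364 × 10^7.
SE(Ŷ) = √(1.3425364 × 10^7) = 3664.1.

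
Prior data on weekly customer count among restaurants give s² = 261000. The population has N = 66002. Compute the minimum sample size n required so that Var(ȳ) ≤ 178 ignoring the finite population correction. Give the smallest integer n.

1467

Without fpc, n₀ = s²/D = 261000/178 = 1466.2921.
Rounding up, n = 1467.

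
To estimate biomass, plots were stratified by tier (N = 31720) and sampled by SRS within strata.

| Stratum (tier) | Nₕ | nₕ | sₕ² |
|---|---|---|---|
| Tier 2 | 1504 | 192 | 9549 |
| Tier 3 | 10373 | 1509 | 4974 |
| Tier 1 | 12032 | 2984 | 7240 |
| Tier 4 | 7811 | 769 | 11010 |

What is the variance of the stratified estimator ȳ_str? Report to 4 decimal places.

Var(ȳ_str) = Σₕ Wₕ²(1 − fₕ)sₕ²/nₕ with Wₕ = Nₕ/N, N = 31720.
Tier 2: Wₕ = 0.04741488; term = 0.04741488²·(1 − 0.12765957)·9549/192 = 0.097537581.
Tier 3: Wₕ = 0.32701765; term = 0.32701765²·(1 − 0.14547383)·4974/1509 = 0.30122035.
Tier 1: Wₕ = 0.37931904; term = 0.37931904²·(1 − 0.24800532)·7240/2984 = 0.26252085.
Tier 4: Wₕ = 0.24624842; term = 0.24624842²·(1 − 0.09845090)·11010/769 = 0.78270351.
Sum = 1.4439823.

1.4440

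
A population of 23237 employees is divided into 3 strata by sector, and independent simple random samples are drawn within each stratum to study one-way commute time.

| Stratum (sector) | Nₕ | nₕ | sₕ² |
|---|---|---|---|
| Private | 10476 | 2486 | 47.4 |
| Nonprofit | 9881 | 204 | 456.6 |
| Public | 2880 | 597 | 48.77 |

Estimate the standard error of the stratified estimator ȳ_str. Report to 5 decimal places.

0.63270

Var(ȳ_str) = Σₕ Wₕ²(1 − fₕ)sₕ²/nₕ with Wₕ = Nₕ/N, N = 23237.
Private: Wₕ = 0.45083272; term = 0.45083272²·(1 − 0.23730431)·47.4/2486 = 0.0029556933.
Nonprofit: Wₕ = 0.42522701; term = 0.42522701²·(1 − 0.02064568)·456.6/204 = 0.39635767.
Public: Wₕ = 0.12394027; term = 0.12394027²·(1 − 0.20729167)·48.77/597 = 9.9475632 × 10^-4.
Sum = 0.40030812.
SE = √(0.40030812) = 0.63270.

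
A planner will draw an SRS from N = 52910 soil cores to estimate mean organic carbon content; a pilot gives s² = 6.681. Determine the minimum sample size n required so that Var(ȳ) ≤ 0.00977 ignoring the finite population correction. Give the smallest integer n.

684

Without fpc, n₀ = s²/D = 6.681/0.00977 = 683.8280.
Rounding up, n = 684.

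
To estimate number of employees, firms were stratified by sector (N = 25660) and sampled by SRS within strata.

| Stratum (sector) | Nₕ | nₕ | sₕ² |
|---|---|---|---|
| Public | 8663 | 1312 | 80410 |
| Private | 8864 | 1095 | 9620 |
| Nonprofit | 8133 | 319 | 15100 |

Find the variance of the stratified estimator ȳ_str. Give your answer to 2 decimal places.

Var(ȳ_str) = Σₕ Wₕ²(1 − fₕ)sₕ²/nₕ with Wₕ = Nₕ/N, N = 25660.
Public: Wₕ = 0.33760717; term = 0.33760717²·(1 − 0.15144869)·80410/1312 = 5.9275832.
Private: Wₕ = 0.34544037; term = 0.34544037²·(1 − 0.12353339)·9620/1095 = 0.91884555.
Nonprofit: Wₕ = 0.31695246; term = 0.31695246²·(1 − 0.03922292)·15100/319 = 4.5687473.
Sum = 11.415176.

11.42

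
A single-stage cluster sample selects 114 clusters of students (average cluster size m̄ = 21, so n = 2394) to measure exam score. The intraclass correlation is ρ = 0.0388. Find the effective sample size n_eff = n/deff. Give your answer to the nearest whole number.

deff = 1 + (21 − 1)·0.0388 = 1 + 0.776 = 1.776.
n_eff = 2394 / 1.776 = 1348.

1348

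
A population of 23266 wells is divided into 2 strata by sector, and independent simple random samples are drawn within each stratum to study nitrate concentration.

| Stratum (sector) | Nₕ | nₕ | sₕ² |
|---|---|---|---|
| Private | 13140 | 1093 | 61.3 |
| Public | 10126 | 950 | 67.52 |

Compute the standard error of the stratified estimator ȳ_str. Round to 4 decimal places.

Var(ȳ_str) = Σₕ Wₕ²(1 − fₕ)sₕ²/nₕ with Wₕ = Nₕ/N, N = 23266.
Private: Wₕ = 0.56477263; term = 0.56477263²·(1 − 0.08318113)·61.3/1093 = 0.016401031.
Public: Wₕ = 0.43522737; term = 0.43522737²·(1 − 0.09381789)·67.52/950 = 0.012199912.
Sum = 0.028600943.
SE = √(0.028600943) = 0.1691.

0.1691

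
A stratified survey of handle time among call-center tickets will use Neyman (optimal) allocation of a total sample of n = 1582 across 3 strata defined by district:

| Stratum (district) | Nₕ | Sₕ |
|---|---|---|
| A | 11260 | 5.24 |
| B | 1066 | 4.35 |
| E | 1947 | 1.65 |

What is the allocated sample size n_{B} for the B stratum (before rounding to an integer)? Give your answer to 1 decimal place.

109.7

Neyman allocation: nₕ = n·NₕSₕ / Σⱼ NⱼSⱼ.
Σ NⱼSⱼ = 11260·5.24 + 1066·4.35 + 1947·1.65 = 66852.05.
n_{B} = 1582·1066·4.35 / 66852.05 = 109.7.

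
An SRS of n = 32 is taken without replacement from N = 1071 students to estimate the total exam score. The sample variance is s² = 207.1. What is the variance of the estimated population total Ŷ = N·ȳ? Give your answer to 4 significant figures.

7.202 × 10^6

Var(Ŷ) = N²·Var(ȳ) = N²·(1 − n/N)·s²/n.
f = 32/1071 = 0.02987862; Var(ȳ) = 0.97012138·207.1/32 = 6.2785043.
Var(Ŷ) = 1071² · 6.2785043 = 7.2017019 × 10^6.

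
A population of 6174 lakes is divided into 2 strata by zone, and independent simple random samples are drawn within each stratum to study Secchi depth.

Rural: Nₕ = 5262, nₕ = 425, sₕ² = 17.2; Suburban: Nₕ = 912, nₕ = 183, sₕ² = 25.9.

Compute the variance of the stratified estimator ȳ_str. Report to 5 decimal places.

Var(ȳ_str) = Σₕ Wₕ²(1 − fₕ)sₕ²/nₕ with Wₕ = Nₕ/N, N = 6174.
Rural: Wₕ = 0.85228377; term = 0.85228377²·(1 − 0.08076777)·17.2/425 = 0.027022977.
Suburban: Wₕ = 0.14771623; term = 0.14771623²·(1 − 0.20065789)·25.9/183 = 0.0024685265.
Sum = 0.029491504.

0.02949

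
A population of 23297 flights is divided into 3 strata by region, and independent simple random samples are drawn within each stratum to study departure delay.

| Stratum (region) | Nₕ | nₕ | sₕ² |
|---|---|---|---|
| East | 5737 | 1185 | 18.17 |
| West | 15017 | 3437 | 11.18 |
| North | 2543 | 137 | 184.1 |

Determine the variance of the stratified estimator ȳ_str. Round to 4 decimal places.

Var(ȳ_str) = Σₕ Wₕ²(1 − fₕ)sₕ²/nₕ with Wₕ = Nₕ/N, N = 23297.
East: Wₕ = 0.24625488; term = 0.24625488²·(1 − 0.20655395)·18.17/1185 = 7.3777457 × 10^-4.
West: Wₕ = 0.64458943; term = 0.64458943²·(1 − 0.22887394)·11.18/3437 = 0.0010422071.
North: Wₕ = 0.10915569; term = 0.10915569²·(1 − 0.05387338)·184.1/137 = 0.015148694.
Sum = 0.016928676.

0.0169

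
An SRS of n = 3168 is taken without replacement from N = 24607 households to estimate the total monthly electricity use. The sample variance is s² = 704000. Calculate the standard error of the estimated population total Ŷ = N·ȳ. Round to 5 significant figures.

342390

Var(Ŷ) = N²·Var(ȳ) = N²·(1 − n/N)·s²/n.
f = 3168/24607 = 0.12874385; Var(ȳ) = 0.87125615·704000/3168 = 193.61248.
Var(Ŷ) = 24607² · 193.61248 = 1.1723322 × 10^11.
SE(Ŷ) = √(1.1723322 × 10^11) = 342390.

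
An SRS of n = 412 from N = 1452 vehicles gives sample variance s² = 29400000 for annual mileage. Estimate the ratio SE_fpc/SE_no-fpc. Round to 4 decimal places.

f = n/N = 412/1452 = 0.28374656.
SE_no-fpc = √(s²/n) = 267.13147; SE_fpc = √((1−f)s²/n) = 226.07806.
Ratio = √(1−f) = 0.84631758.

0.8463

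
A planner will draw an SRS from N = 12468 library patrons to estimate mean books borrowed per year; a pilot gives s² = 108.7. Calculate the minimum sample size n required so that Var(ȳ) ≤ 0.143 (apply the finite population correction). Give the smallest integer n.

717

Without fpc, n₀ = s²/D = 108.7/0.143 = 760.1399.
With fpc, (1 − n/N)·s²/n ≤ D requires n ≥ n₀/(1 + n₀/N) = 760.1399/(1 + 760.1399/12468) = 716.4593.
Rounding up, n = 717.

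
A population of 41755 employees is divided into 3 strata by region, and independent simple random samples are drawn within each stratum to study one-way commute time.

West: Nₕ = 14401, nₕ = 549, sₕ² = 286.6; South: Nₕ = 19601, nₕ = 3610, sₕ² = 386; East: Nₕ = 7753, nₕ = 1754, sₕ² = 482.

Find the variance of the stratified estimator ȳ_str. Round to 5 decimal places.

0.08628

Var(ȳ_str) = Σₕ Wₕ²(1 − fₕ)sₕ²/nₕ with Wₕ = Nₕ/N, N = 41755.
West: Wₕ = 0.34489283; term = 0.34489283²·(1 − 0.03812235)·286.6/549 = 0.059729929.
South: Wₕ = 0.46942881; term = 0.46942881²·(1 − 0.18417428)·386/3610 = 0.019222815.
East: Wₕ = 0.18567836; term = 0.18567836²·(1 − 0.22623501)·482/1754 = 0.007330762.
Sum = 0.086283506.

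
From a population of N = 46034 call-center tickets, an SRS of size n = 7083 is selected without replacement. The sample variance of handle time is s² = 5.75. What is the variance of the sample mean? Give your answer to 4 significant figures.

Under SRS without replacement, Var(ȳ) = (1 − f)·s²/n with f = n/N = 7083/46034 = 0.15386453.
Var(ȳ) = (1 − 0.15386453)·5.75/7083 = 0.84613547·8.1180291 × 10^-4 = 6.8689523 × 10^-4.

6.869 × 10^-4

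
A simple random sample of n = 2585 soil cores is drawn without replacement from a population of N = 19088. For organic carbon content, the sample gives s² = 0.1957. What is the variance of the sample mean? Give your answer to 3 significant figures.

6.55 × 10^-5

Under SRS without replacement, Var(ȳ) = (1 − f)·s²/n with f = n/N = 2585/19088 = 0.13542540.
Var(ȳ) = (1 − 0.13542540)·0.1957/2585 = 0.86457460·7.5705996 × 10^-5 = 6.5453481 × 10^-5.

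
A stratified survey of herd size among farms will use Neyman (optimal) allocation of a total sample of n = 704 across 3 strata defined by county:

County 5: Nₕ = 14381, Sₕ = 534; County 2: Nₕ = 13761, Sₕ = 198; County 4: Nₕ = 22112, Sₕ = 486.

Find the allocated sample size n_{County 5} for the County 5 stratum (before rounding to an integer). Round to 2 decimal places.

255.61

Neyman allocation: nₕ = n·NₕSₕ / Σⱼ NⱼSⱼ.
Σ NⱼSⱼ = 14381·534 + 13761·198 + 22112·486 = 2.1150564 × 10^7.
n_{County 5} = 704·14381·534 / (2.1150564 × 10^7) = 255.61.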